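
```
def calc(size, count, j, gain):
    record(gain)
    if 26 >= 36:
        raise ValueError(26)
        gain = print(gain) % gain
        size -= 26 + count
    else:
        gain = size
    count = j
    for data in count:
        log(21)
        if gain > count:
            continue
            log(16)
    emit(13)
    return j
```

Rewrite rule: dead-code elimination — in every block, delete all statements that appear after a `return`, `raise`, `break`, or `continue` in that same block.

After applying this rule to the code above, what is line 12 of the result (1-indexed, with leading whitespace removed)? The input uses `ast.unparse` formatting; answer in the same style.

Transformed code:
def calc(size, count, j, gain):
    record(gain)
    if 26 >= 36:
        raise ValueError(26)
    else:
        gain = size
    count = j
    for data in count:
        log(21)
        if gain > count:
            continue
    emit(13)
    return j

emit(13)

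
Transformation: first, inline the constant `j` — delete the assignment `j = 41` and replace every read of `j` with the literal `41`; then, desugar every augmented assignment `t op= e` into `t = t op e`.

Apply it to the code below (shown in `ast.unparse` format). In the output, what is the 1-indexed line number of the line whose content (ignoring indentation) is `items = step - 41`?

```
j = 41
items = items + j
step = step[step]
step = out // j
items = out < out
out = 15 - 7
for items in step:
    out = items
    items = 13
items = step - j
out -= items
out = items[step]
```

Transformed code:
items = items + 41
step = step[step]
step = out // 41
items = out < out
out = 15 - 7
for items in step:
    out = items
    items = 13
items = step - 41
out = out - items
out = items[step]

9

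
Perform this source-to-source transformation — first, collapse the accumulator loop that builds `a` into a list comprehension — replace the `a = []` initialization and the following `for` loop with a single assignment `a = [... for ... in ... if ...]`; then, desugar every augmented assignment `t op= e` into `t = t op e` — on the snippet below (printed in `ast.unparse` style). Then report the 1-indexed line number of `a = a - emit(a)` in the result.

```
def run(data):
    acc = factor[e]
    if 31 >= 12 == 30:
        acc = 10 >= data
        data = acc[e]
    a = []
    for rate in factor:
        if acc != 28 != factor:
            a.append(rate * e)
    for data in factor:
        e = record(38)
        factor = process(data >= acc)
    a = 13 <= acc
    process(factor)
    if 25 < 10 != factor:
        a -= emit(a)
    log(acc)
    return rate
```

Transformed code:
def run(data):
    acc = factor[e]
    if 31 >= 12 == 30:
        acc = 10 >= data
        data = acc[e]
    a = [rate * e for rate in factor if acc != 28 != factor]
    for data in factor:
        e = record(38)
        factor = process(data >= acc)
    a = 13 <= acc
    process(factor)
    if 25 < 10 != factor:
        a = a - emit(a)
    log(acc)
    return rate

13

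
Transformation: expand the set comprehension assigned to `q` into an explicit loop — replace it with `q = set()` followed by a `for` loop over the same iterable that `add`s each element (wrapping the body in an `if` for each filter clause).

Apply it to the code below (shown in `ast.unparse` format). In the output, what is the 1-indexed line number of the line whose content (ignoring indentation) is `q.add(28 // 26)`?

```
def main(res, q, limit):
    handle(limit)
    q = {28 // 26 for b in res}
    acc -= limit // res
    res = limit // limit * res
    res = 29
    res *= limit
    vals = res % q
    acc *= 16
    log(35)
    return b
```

5

Transformed code:
def main(res, q, limit):
    handle(limit)
    q = set()
    for b in res:
        q.add(28 // 26)
    acc -= limit // res
    res = limit // limit * res
    res = 29
    res *= limit
    vals = res % q
    acc *= 16
    log(35)
    return b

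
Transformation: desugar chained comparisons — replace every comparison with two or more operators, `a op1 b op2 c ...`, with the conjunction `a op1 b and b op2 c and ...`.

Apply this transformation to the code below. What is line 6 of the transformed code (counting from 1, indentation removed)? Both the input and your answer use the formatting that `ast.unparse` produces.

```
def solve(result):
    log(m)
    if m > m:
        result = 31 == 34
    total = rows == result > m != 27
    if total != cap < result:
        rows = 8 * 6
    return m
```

Transformed code:
def solve(result):
    log(m)
    if m > m:
        result = 31 == 34
    total = rows == result and result > m and (m != 27)
    if total != cap and cap < result:
        rows = 8 * 6
    return m

if total != cap and cap < result:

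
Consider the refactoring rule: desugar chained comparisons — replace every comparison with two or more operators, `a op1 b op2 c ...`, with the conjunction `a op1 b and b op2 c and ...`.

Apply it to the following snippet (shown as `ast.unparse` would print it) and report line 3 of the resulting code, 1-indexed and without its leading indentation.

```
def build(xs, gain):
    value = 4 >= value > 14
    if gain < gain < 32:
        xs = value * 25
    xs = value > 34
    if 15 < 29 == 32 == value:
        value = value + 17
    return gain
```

if gain < gain and gain < 32:

Transformed code:
def build(xs, gain):
    value = 4 >= value and value > 14
    if gain < gain and gain < 32:
        xs = value * 25
    xs = value > 34
    if 15 < 29 and 29 == 32 and (32 == value):
        value = value + 17
    return gain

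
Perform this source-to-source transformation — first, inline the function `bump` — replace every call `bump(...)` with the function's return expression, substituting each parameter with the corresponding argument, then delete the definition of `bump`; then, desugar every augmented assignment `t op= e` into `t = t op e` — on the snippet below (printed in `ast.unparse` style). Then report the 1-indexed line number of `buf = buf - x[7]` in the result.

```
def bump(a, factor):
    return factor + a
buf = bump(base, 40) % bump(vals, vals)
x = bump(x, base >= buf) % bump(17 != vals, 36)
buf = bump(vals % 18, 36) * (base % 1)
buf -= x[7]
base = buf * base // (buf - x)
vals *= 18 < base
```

4

Transformed code:
buf = (40 + base) % (vals + vals)
x = ((base >= buf) + x) % (36 + (17 != vals))
buf = (36 + vals % 18) * (base % 1)
buf = buf - x[7]
base = buf * base // (buf - x)
vals = vals * (18 < base)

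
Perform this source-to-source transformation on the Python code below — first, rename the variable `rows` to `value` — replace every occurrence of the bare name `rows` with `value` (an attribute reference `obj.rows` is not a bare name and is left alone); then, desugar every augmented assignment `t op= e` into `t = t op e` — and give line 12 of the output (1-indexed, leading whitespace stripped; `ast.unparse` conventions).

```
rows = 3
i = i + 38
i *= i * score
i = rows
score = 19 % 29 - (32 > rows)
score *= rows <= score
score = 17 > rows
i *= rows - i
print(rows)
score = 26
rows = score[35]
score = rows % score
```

Transformed code:
value = 3
i = i + 38
i = i * (i * score)
i = value
score = 19 % 29 - (32 > value)
score = score * (value <= score)
score = 17 > value
i = i * (value - i)
print(value)
score = 26
value = score[35]
score = value % score

score = value % score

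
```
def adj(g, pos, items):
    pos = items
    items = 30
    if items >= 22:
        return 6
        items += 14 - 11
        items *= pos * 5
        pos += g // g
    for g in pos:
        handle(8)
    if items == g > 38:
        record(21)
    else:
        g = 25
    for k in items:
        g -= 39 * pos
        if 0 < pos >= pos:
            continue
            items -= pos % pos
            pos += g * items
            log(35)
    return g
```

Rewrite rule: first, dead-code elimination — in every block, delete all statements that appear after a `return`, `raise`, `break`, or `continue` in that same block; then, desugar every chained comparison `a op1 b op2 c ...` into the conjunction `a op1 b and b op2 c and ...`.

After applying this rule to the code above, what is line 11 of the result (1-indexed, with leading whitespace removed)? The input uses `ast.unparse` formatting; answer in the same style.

Transformed code:
def adj(g, pos, items):
    pos = items
    items = 30
    if items >= 22:
        return 6
    for g in pos:
        handle(8)
    if items == g and g > 38:
        record(21)
    else:
        g = 25
    for k in items:
        g -= 39 * pos
        if 0 < pos and pos >= pos:
            continue
    return g

g = 25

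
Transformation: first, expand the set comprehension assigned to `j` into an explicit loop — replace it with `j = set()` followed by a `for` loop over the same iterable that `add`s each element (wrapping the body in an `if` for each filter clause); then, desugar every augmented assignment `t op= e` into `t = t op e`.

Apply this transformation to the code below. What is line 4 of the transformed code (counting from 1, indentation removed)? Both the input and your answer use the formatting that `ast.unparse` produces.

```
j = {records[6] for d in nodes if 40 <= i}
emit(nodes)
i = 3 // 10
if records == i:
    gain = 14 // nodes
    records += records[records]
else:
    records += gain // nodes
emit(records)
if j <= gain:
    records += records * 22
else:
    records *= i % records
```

Transformed code:
j = set()
for d in nodes:
    if 40 <= i:
        j.add(records[6])
emit(nodes)
i = 3 // 10
if records == i:
    gain = 14 // nodes
    records = records + records[records]
else:
    records = records + gain // nodes
emit(records)
if j <= gain:
    records = records + records * 22
else:
    records = records * (i % records)

j.add(records[6])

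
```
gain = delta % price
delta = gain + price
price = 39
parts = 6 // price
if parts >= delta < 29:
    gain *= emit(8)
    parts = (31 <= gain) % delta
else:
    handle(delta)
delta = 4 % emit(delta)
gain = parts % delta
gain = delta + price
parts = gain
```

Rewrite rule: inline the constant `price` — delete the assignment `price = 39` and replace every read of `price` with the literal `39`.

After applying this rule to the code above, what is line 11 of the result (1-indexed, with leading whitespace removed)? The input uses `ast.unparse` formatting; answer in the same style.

Transformed code:
gain = delta % 39
delta = gain + 39
parts = 6 // 39
if parts >= delta < 29:
    gain *= emit(8)
    parts = (31 <= gain) % delta
else:
    handle(delta)
delta = 4 % emit(delta)
gain = parts % delta
gain = delta + 39
parts = gain

gain = delta + 39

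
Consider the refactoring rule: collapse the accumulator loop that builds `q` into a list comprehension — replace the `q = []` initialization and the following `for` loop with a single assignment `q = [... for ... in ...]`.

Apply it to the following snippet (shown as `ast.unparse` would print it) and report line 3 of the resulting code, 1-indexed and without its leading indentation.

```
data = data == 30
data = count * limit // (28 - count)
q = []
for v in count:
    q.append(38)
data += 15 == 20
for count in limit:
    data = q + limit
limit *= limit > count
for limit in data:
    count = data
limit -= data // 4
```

q = [38 for v in count]

Transformed code:
data = data == 30
data = count * limit // (28 - count)
q = [38 for v in count]
data += 15 == 20
for count in limit:
    data = q + limit
limit *= limit > count
for limit in data:
    count = data
limit -= data // 4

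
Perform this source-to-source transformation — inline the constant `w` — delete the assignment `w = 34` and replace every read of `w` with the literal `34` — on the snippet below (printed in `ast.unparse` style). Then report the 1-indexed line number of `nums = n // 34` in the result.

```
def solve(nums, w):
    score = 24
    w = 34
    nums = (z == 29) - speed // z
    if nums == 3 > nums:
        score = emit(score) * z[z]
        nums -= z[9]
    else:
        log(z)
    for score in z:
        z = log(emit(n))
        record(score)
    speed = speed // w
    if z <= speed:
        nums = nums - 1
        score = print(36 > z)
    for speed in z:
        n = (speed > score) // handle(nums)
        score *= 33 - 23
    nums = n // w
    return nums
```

19

Transformed code:
def solve(nums, w):
    score = 24
    nums = (z == 29) - speed // z
    if nums == 3 > nums:
        score = emit(score) * z[z]
        nums -= z[9]
    else:
        log(z)
    for score in z:
        z = log(emit(n))
        record(score)
    speed = speed // 34
    if z <= speed:
        nums = nums - 1
        score = print(36 > z)
    for speed in z:
        n = (speed > score) // handle(nums)
        score *= 33 - 23
    nums = n // 34
    return nums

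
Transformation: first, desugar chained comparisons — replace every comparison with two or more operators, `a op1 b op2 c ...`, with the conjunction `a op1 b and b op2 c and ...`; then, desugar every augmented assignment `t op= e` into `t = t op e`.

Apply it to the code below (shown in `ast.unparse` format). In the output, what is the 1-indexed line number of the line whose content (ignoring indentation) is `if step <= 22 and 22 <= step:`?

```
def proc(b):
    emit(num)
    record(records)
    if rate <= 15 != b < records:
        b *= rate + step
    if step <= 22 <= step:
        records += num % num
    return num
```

Transformed code:
def proc(b):
    emit(num)
    record(records)
    if rate <= 15 and 15 != b and (b < records):
        b = b * (rate + step)
    if step <= 22 and 22 <= step:
        records = records + num % num
    return num

6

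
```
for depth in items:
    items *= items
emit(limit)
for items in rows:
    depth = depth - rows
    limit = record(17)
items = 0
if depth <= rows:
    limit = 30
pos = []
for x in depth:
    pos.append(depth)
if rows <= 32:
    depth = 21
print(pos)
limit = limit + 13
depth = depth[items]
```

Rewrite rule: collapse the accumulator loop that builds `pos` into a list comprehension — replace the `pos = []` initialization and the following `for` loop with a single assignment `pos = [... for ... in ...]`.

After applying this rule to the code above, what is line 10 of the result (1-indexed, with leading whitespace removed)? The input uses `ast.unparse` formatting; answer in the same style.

Transformed code:
for depth in items:
    items *= items
emit(limit)
for items in rows:
    depth = depth - rows
    limit = record(17)
items = 0
if depth <= rows:
    limit = 30
pos = [depth for x in depth]
if rows <= 32:
    depth = 21
print(pos)
limit = limit + 13
depth = depth[items]

pos = [depth for x in depth]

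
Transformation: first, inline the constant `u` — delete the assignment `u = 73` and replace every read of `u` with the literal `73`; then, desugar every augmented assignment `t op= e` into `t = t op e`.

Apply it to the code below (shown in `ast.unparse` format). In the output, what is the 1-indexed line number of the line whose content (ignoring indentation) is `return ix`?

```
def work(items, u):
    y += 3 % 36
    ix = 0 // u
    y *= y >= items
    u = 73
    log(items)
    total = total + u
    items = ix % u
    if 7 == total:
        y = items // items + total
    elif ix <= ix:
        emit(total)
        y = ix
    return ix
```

13

Transformed code:
def work(items, u):
    y = y + 3 % 36
    ix = 0 // 73
    y = y * (y >= items)
    log(items)
    total = total + 73
    items = ix % 73
    if 7 == total:
        y = items // items + total
    elif ix <= ix:
        emit(total)
        y = ix
    return ix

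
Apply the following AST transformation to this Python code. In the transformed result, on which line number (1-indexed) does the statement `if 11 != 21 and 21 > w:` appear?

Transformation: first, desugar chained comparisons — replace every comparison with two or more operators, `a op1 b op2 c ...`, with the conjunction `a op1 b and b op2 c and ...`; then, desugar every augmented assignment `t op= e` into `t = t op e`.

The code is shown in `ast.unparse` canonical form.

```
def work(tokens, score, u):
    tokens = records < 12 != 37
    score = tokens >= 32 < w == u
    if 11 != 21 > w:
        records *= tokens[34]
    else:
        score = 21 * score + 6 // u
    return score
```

Transformed code:
def work(tokens, score, u):
    tokens = records < 12 and 12 != 37
    score = tokens >= 32 and 32 < w and (w == u)
    if 11 != 21 and 21 > w:
        records = records * tokens[34]
    else:
        score = 21 * score + 6 // u
    return score

4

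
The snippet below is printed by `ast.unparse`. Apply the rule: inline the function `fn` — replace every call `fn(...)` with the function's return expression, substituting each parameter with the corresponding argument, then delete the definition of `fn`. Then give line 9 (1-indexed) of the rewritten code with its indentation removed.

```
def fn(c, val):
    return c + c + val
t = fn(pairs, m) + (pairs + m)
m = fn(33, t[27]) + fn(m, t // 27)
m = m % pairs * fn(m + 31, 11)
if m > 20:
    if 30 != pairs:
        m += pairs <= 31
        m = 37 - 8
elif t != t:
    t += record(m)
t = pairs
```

Transformed code:
t = pairs + pairs + m + (pairs + m)
m = 33 + 33 + t[27] + (m + m + t // 27)
m = m % pairs * (m + 31 + (m + 31) + 11)
if m > 20:
    if 30 != pairs:
        m += pairs <= 31
        m = 37 - 8
elif t != t:
    t += record(m)
t = pairs

t += record(m)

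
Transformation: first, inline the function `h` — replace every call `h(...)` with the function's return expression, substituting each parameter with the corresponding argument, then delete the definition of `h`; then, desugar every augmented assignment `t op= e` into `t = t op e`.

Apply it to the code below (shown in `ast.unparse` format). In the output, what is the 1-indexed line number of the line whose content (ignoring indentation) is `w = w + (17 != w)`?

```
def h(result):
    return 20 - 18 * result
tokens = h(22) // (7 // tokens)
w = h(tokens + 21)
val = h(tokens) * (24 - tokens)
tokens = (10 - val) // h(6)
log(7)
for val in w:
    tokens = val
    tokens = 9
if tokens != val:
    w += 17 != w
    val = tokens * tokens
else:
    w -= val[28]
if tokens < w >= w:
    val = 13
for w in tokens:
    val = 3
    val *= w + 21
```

Transformed code:
tokens = (20 - 18 * 22) // (7 // tokens)
w = 20 - 18 * (tokens + 21)
val = (20 - 18 * tokens) * (24 - tokens)
tokens = (10 - val) // (20 - 18 * 6)
log(7)
for val in w:
    tokens = val
    tokens = 9
if tokens != val:
    w = w + (17 != w)
    val = tokens * tokens
else:
    w = w - val[28]
if tokens < w >= w:
    val = 13
for w in tokens:
    val = 3
    val = val * (w + 21)

10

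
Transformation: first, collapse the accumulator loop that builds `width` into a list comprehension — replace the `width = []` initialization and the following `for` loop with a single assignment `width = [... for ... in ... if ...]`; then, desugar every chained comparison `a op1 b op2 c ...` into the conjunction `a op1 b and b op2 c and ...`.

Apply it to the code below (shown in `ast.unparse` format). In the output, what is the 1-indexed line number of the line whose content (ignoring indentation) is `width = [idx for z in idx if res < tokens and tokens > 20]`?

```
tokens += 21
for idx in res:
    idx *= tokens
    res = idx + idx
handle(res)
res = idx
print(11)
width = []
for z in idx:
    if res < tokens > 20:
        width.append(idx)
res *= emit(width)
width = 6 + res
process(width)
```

8

Transformed code:
tokens += 21
for idx in res:
    idx *= tokens
    res = idx + idx
handle(res)
res = idx
print(11)
width = [idx for z in idx if res < tokens and tokens > 20]
res *= emit(width)
width = 6 + res
process(width)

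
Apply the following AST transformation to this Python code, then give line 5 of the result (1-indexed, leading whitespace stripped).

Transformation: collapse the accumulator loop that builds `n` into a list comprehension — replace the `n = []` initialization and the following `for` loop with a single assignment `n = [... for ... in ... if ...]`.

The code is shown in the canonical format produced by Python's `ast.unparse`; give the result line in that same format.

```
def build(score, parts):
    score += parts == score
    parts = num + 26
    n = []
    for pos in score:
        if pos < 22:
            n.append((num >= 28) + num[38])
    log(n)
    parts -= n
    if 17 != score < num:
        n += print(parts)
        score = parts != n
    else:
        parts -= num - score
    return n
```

log(n)

Transformed code:
def build(score, parts):
    score += parts == score
    parts = num + 26
    n = [(num >= 28) + num[38] for pos in score if pos < 22]
    log(n)
    parts -= n
    if 17 != score < num:
        n += print(parts)
        score = parts != n
    else:
        parts -= num - score
    return n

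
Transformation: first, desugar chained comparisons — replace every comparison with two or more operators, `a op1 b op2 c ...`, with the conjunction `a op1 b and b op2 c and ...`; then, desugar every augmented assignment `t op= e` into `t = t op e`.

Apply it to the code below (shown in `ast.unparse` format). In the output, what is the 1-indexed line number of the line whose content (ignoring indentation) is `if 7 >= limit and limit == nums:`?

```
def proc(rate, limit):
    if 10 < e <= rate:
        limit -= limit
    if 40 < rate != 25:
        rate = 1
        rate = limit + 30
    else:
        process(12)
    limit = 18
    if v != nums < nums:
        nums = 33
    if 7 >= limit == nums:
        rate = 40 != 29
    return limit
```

Transformed code:
def proc(rate, limit):
    if 10 < e and e <= rate:
        limit = limit - limit
    if 40 < rate and rate != 25:
        rate = 1
        rate = limit + 30
    else:
        process(12)
    limit = 18
    if v != nums and nums < nums:
        nums = 33
    if 7 >= limit and limit == nums:
        rate = 40 != 29
    return limit

12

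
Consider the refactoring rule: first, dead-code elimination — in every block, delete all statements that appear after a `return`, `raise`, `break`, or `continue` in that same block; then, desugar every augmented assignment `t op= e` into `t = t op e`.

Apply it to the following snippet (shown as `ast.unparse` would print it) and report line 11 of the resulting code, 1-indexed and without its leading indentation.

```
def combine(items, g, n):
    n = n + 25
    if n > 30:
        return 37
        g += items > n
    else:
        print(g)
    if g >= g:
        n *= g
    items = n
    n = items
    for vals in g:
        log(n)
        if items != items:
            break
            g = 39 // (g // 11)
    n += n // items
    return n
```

Transformed code:
def combine(items, g, n):
    n = n + 25
    if n > 30:
        return 37
    else:
        print(g)
    if g >= g:
        n = n * g
    items = n
    n = items
    for vals in g:
        log(n)
        if items != items:
            break
    n = n + n // items
    return n

for vals in g:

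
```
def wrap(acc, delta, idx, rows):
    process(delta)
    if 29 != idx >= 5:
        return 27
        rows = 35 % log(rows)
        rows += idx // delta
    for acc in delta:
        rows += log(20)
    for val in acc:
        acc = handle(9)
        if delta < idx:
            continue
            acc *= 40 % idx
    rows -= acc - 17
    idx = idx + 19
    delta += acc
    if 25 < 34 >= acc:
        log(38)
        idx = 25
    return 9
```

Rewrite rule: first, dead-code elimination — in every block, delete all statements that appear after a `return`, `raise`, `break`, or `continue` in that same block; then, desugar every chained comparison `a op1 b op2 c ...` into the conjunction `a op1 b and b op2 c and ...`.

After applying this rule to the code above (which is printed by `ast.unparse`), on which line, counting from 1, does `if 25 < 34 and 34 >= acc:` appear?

14

Transformed code:
def wrap(acc, delta, idx, rows):
    process(delta)
    if 29 != idx and idx >= 5:
        return 27
    for acc in delta:
        rows += log(20)
    for val in acc:
        acc = handle(9)
        if delta < idx:
            continue
    rows -= acc - 17
    idx = idx + 19
    delta += acc
    if 25 < 34 and 34 >= acc:
        log(38)
        idx = 25
    return 9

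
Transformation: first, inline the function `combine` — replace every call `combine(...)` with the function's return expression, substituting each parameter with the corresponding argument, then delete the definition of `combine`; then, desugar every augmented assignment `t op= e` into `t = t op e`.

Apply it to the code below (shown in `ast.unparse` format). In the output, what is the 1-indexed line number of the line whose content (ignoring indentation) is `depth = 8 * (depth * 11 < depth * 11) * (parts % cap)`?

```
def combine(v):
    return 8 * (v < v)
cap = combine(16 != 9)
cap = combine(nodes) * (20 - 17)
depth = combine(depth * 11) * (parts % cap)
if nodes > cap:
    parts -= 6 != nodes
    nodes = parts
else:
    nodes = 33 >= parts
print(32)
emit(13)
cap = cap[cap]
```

3

Transformed code:
cap = 8 * ((16 != 9) < (16 != 9))
cap = 8 * (nodes < nodes) * (20 - 17)
depth = 8 * (depth * 11 < depth * 11) * (parts % cap)
if nodes > cap:
    parts = parts - (6 != nodes)
    nodes = parts
else:
    nodes = 33 >= parts
print(32)
emit(13)
cap = cap[cap]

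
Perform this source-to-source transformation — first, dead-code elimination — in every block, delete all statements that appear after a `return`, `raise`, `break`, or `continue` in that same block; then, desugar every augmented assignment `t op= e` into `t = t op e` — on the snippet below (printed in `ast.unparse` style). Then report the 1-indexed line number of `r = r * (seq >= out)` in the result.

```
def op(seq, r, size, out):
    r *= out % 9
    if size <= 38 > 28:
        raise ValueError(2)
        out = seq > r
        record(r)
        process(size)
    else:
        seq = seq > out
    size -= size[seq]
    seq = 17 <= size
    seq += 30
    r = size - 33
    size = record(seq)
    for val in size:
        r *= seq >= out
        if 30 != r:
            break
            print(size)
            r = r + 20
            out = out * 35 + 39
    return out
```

13

Transformed code:
def op(seq, r, size, out):
    r = r * (out % 9)
    if size <= 38 > 28:
        raise ValueError(2)
    else:
        seq = seq > out
    size = size - size[seq]
    seq = 17 <= size
    seq = seq + 30
    r = size - 33
    size = record(seq)
    for val in size:
        r = r * (seq >= out)
        if 30 != r:
            break
    return out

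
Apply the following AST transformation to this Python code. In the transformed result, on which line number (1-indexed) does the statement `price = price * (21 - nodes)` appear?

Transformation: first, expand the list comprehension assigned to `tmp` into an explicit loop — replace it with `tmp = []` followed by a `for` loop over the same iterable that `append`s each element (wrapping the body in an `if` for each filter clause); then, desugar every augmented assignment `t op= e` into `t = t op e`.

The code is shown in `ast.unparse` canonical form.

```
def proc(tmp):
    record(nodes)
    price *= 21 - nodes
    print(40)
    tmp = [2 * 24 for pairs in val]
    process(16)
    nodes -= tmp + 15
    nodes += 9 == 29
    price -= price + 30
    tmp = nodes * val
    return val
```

Transformed code:
def proc(tmp):
    record(nodes)
    price = price * (21 - nodes)
    print(40)
    tmp = []
    for pairs in val:
        tmp.append(2 * 24)
    process(16)
    nodes = nodes - (tmp + 15)
    nodes = nodes + (9 == 29)
    price = price - (price + 30)
    tmp = nodes * val
    return val

3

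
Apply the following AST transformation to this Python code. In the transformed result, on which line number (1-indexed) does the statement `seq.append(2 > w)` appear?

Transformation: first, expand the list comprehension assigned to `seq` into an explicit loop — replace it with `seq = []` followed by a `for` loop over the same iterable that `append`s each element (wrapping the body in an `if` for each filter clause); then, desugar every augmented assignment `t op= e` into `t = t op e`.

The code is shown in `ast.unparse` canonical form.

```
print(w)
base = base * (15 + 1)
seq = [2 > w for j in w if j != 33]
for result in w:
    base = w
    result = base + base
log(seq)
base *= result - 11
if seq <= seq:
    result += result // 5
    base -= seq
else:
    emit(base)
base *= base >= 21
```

Transformed code:
print(w)
base = base * (15 + 1)
seq = []
for j in w:
    if j != 33:
        seq.append(2 > w)
for result in w:
    base = w
    result = base + base
log(seq)
base = base * (result - 11)
if seq <= seq:
    result = result + result // 5
    base = base - seq
else:
    emit(base)
base = base * (base >= 21)

6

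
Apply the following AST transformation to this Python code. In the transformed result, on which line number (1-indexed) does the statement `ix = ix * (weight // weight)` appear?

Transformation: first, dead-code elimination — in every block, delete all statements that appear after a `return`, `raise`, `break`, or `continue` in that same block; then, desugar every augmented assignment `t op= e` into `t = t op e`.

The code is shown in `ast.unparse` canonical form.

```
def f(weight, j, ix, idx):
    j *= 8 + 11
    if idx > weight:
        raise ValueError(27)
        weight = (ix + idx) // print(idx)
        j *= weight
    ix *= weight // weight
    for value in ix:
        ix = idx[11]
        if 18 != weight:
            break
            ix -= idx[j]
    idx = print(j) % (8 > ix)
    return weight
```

Transformed code:
def f(weight, j, ix, idx):
    j = j * (8 + 11)
    if idx > weight:
        raise ValueError(27)
    ix = ix * (weight // weight)
    for value in ix:
        ix = idx[11]
        if 18 != weight:
            break
    idx = print(j) % (8 > ix)
    return weight

5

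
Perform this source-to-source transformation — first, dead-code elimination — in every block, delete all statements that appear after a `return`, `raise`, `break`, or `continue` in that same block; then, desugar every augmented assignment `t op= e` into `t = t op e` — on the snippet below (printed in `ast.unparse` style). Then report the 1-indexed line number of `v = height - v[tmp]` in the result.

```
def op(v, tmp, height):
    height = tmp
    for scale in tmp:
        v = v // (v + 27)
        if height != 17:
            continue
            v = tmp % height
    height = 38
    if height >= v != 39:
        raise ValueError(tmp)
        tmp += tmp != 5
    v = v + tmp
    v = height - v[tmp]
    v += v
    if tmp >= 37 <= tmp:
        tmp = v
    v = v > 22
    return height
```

Transformed code:
def op(v, tmp, height):
    height = tmp
    for scale in tmp:
        v = v // (v + 27)
        if height != 17:
            continue
    height = 38
    if height >= v != 39:
        raise ValueError(tmp)
    v = v + tmp
    v = height - v[tmp]
    v = v + v
    if tmp >= 37 <= tmp:
        tmp = v
    v = v > 22
    return height

11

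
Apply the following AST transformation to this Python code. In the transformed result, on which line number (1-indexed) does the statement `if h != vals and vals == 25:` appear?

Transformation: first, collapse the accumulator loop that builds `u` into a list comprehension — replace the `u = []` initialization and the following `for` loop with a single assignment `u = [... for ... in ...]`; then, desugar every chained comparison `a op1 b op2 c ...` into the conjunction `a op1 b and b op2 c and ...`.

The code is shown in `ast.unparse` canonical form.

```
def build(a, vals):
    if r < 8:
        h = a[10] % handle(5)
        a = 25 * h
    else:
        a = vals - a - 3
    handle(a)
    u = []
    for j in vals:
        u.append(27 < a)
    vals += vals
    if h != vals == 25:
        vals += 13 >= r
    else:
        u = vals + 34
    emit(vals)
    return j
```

10

Transformed code:
def build(a, vals):
    if r < 8:
        h = a[10] % handle(5)
        a = 25 * h
    else:
        a = vals - a - 3
    handle(a)
    u = [27 < a for j in vals]
    vals += vals
    if h != vals and vals == 25:
        vals += 13 >= r
    else:
        u = vals + 34
    emit(vals)
    return j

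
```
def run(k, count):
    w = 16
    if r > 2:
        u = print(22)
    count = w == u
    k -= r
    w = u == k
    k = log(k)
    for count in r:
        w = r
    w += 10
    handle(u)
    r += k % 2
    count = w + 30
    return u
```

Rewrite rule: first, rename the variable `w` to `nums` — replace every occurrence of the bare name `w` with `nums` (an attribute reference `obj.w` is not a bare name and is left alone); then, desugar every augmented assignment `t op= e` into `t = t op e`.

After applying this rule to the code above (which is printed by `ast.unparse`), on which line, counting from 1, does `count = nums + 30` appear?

Transformed code:
def run(k, count):
    nums = 16
    if r > 2:
        u = print(22)
    count = nums == u
    k = k - r
    nums = u == k
    k = log(k)
    for count in r:
        nums = r
    nums = nums + 10
    handle(u)
    r = r + k % 2
    count = nums + 30
    return u

14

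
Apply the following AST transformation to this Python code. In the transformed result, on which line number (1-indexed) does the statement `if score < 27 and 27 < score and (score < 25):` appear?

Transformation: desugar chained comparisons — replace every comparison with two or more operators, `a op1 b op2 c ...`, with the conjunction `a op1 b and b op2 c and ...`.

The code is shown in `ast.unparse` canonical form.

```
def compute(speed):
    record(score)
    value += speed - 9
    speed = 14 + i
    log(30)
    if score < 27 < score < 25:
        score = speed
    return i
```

6

Transformed code:
def compute(speed):
    record(score)
    value += speed - 9
    speed = 14 + i
    log(30)
    if score < 27 and 27 < score and (score < 25):
        score = speed
    return i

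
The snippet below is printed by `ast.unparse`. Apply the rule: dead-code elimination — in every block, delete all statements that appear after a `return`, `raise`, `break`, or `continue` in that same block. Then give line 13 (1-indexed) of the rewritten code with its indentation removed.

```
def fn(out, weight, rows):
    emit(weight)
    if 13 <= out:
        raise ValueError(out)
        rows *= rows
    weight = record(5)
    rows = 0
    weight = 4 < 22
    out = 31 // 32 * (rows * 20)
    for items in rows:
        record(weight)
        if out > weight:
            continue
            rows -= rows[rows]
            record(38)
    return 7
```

Transformed code:
def fn(out, weight, rows):
    emit(weight)
    if 13 <= out:
        raise ValueError(out)
    weight = record(5)
    rows = 0
    weight = 4 < 22
    out = 31 // 32 * (rows * 20)
    for items in rows:
        record(weight)
        if out > weight:
            continue
    return 7

return 7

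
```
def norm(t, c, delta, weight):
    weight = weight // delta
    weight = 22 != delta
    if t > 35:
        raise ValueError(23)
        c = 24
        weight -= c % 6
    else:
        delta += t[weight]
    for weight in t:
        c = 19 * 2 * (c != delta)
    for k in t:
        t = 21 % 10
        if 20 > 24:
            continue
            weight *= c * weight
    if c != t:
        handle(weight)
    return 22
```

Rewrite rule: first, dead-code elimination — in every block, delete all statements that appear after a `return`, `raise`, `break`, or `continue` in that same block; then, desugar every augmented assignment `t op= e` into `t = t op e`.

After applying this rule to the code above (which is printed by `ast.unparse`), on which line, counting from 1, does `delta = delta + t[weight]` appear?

Transformed code:
def norm(t, c, delta, weight):
    weight = weight // delta
    weight = 22 != delta
    if t > 35:
        raise ValueError(23)
    else:
        delta = delta + t[weight]
    for weight in t:
        c = 19 * 2 * (c != delta)
    for k in t:
        t = 21 % 10
        if 20 > 24:
            continue
    if c != t:
        handle(weight)
    return 22

7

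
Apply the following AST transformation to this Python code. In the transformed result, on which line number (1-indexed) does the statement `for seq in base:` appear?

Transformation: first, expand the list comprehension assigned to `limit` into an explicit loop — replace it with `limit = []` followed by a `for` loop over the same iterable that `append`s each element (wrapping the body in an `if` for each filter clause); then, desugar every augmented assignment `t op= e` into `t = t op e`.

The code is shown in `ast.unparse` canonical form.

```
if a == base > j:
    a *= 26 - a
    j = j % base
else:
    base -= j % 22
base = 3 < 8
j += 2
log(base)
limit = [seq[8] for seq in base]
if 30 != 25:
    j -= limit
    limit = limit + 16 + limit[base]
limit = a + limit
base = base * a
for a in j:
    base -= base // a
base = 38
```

Transformed code:
if a == base > j:
    a = a * (26 - a)
    j = j % base
else:
    base = base - j % 22
base = 3 < 8
j = j + 2
log(base)
limit = []
for seq in base:
    limit.append(seq[8])
if 30 != 25:
    j = j - limit
    limit = limit + 16 + limit[base]
limit = a + limit
base = base * a
for a in j:
    base = base - base // a
base = 38

10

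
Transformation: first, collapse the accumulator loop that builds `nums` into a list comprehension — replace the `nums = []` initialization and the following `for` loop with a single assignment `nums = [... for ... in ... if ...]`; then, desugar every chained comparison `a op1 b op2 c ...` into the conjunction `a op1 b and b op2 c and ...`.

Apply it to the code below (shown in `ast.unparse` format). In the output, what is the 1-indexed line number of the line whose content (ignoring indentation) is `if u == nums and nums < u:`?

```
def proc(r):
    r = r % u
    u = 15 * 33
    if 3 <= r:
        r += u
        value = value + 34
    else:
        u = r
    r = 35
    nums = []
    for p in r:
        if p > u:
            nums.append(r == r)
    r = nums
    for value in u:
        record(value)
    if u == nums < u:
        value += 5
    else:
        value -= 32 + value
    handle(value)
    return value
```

Transformed code:
def proc(r):
    r = r % u
    u = 15 * 33
    if 3 <= r:
        r += u
        value = value + 34
    else:
        u = r
    r = 35
    nums = [r == r for p in r if p > u]
    r = nums
    for value in u:
        record(value)
    if u == nums and nums < u:
        value += 5
    else:
        value -= 32 + value
    handle(value)
    return value

14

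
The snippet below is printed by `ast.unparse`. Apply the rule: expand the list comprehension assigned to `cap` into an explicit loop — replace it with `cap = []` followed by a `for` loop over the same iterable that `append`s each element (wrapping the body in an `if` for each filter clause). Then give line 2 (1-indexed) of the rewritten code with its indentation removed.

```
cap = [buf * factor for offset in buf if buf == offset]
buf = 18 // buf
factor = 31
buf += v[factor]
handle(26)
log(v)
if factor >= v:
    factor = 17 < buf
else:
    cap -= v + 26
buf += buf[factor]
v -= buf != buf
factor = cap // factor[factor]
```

Transformed code:
cap = []
for offset in buf:
    if buf == offset:
        cap.append(buf * factor)
buf = 18 // buf
factor = 31
buf += v[factor]
handle(26)
log(v)
if factor >= v:
    factor = 17 < buf
else:
    cap -= v + 26
buf += buf[factor]
v -= buf != buf
factor = cap // factor[factor]

for offset in buf:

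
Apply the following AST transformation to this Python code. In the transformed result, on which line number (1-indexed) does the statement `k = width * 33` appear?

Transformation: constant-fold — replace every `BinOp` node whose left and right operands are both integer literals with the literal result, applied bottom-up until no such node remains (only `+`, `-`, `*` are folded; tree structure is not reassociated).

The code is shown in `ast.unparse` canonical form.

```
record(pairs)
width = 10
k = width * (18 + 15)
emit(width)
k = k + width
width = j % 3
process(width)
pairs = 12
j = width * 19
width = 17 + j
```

3

Transformed code:
record(pairs)
width = 10
k = width * 33
emit(width)
k = k + width
width = j % 3
process(width)
pairs = 12
j = width * 19
width = 17 + j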